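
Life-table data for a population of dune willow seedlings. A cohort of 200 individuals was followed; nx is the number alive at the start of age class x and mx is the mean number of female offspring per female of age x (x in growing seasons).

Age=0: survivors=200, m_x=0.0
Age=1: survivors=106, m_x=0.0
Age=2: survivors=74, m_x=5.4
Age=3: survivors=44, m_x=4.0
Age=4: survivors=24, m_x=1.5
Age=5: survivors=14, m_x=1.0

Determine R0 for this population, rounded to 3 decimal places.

3.128

lx = nx/n0 = nx/200: 1, 0.53, 0.37, 0.22, 0.12, 0.07
lx·mx by age: 0, 0, 1.998, 0.88, 0.18, 0.07
R0 = Σ lx·mx = 3.128 → 3.128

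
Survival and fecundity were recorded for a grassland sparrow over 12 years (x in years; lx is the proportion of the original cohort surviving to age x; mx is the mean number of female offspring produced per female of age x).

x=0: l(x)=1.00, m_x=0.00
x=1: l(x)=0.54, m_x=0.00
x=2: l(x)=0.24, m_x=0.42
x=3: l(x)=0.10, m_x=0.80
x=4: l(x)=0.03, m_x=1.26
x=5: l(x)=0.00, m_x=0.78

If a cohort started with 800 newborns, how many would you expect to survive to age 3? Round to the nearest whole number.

80

Expected survivors = N0 · l_3 = 800 × 0.10 = 80 → 80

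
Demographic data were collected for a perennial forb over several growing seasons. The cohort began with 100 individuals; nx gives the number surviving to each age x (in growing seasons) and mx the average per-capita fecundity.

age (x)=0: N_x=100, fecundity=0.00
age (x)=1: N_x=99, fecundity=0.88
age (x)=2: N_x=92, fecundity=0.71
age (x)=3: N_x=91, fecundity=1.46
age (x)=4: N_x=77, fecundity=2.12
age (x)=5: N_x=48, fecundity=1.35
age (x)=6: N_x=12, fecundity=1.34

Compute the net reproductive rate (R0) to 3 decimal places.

5.294

lx = nx/n0 = nx/100: 1, 0.99, 0.92, 0.91, 0.77, 0.48, 0.12
lx·mx by age: 0, 0.8712, 0.6532, 1.3286, 1.6324, 0.648, 0.1608
R0 = Σ lx·mx = 5.2942 → 5.294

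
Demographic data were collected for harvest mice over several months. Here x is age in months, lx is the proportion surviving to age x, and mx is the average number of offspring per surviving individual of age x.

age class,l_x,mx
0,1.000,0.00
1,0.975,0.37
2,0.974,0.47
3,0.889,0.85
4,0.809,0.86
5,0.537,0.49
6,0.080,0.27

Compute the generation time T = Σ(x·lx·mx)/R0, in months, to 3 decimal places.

3.042

lx·mx: 0, 0.36075, 0.45778, 0.75565, 0.69574, 0.26313, 0.0216 → R0 = 2.55465
x·lx·mx: 0, 0.36075, 0.91556, 2.26695, 2.78296, 1.31565, 0.1296 → Σ = 7.77147
T = 7.77147 / 2.55465 = 3.042088… → 3.042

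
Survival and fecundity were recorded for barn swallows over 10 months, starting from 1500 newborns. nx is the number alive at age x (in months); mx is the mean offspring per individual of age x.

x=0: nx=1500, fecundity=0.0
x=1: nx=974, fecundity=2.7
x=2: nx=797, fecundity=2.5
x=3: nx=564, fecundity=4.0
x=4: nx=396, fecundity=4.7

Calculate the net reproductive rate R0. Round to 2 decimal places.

lx = nx/n0 = nx/1500: 1, 0.64933…, 0.53133…, 0.376, 0.264
lx·mx by age: 0, 1.7532…, 1.328333…, 1.504, 1.2408
R0 = Σ lx·mx = 5.826333… → 5.83

5.83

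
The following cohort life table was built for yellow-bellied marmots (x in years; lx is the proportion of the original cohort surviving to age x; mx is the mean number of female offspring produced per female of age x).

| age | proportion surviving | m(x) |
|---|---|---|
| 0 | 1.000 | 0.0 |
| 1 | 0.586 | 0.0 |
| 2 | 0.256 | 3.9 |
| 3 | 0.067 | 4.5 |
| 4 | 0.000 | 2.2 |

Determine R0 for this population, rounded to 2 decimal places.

lx·mx by age: 0, 0, 0.9984, 0.3015, 0
R0 = Σ lx·mx = 1.2999 → 1.30

1.30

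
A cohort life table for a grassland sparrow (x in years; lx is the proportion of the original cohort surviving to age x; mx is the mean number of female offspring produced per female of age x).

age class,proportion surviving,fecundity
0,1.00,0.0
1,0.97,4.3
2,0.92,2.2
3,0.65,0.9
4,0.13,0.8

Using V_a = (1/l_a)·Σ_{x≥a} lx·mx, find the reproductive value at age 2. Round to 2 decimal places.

lx·mx for x ≥ 2: 2.024, 0.585, 0.104 → sum = 2.713
V_2 = 2.713 / l_2 = 2.713 / 0.92 = 2.948913… → 2.95

2.95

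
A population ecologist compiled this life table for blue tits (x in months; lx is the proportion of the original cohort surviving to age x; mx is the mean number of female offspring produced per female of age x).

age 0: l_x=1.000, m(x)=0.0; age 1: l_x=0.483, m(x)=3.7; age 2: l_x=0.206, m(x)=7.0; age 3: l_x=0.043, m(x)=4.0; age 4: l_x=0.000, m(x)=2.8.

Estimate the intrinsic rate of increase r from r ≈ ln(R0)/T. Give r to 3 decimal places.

R0 = Σ lx·mx = 0 + 1.7871 + 1.442 + 0.172 + 0 = 3.4011
Σ x·lx·mx = 5.1871; T = 5.1871/3.4011 = 1.52512…
r ≈ ln(R0)/T = ln(3.4011)/1.52512… = 0.80262… → 0.803

0.803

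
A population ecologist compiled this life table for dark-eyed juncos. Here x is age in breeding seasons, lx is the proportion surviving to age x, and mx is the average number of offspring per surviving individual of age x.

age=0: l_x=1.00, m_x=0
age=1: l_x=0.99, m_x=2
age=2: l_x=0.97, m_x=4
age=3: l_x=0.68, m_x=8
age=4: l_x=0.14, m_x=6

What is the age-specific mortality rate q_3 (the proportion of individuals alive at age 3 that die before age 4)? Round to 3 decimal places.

0.794

q_3 = (l_3 − l_4) / l_3 = (0.68 − 0.14) / 0.68
     = 0.54 / 0.68 = 0.794118… → 0.794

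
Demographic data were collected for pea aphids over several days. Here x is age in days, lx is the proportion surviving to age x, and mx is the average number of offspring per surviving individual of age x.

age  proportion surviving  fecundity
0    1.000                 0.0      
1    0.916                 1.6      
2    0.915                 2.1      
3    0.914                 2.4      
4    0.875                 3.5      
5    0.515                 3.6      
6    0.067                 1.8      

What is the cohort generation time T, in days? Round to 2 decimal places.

lx·mx: 0, 1.4656, 1.9215, 2.1936, 3.0625, 1.854, 0.1206 → R0 = 10.6178
x·lx·mx: 0, 1.4656, 3.843, 6.5808, 12.25, 9.27, 0.7236 → Σ = 34.133
T = 34.133 / 10.6178 = 3.214696… → 3.21

3.21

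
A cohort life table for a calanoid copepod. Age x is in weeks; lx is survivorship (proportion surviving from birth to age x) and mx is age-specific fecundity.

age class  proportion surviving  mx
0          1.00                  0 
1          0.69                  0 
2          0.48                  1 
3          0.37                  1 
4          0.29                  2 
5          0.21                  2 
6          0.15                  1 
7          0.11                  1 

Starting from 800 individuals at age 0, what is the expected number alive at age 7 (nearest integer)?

Expected survivors = N0 · l_7 = 800 × 0.11 = 88 → 88

88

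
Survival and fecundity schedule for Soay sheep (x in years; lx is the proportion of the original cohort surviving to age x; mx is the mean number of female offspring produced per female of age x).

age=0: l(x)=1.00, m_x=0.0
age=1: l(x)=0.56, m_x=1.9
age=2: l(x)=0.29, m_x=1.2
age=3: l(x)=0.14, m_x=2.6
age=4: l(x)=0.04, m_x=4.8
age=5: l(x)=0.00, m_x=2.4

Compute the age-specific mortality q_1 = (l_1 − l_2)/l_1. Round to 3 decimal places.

q_1 = (l_1 − l_2) / l_1 = (0.56 − 0.29) / 0.56
     = 0.27 / 0.56 = 0.482143… → 0.482

0.482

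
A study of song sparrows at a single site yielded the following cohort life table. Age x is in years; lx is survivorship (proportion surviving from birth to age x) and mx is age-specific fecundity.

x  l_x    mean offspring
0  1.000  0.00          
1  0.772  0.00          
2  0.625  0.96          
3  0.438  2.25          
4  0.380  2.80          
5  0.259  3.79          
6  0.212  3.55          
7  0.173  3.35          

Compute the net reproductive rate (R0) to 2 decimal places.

4.96

lx·mx by age: 0, 0, 0.6, 0.9855, 1.064, 0.98161, 0.7526, 0.57955
R0 = Σ lx·mx = 4.96326 → 4.96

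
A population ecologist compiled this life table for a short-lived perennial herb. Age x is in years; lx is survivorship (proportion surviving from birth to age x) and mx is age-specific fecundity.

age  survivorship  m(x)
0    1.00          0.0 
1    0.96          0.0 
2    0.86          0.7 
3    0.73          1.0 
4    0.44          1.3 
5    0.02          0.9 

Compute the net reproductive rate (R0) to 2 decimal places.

1.92

lx·mx by age: 0, 0, 0.602, 0.73, 0.572, 0.018
R0 = Σ lx·mx = 1.922 → 1.92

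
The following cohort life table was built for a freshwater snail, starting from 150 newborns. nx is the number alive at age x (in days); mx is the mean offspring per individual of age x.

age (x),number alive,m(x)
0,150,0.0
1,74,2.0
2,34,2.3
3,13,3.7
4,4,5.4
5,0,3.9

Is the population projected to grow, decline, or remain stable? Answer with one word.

lx = nx/n0 = nx/150: 1, 0.49333…, 0.22667…, 0.08667…, 0.02667…, 0
R0 = Σ lx·mx = 0 + 0.986667… + 0.521333… + 0.320667… + 0.144… + 0 = 1.972667…
R0 > 1, so the population is growing.

growing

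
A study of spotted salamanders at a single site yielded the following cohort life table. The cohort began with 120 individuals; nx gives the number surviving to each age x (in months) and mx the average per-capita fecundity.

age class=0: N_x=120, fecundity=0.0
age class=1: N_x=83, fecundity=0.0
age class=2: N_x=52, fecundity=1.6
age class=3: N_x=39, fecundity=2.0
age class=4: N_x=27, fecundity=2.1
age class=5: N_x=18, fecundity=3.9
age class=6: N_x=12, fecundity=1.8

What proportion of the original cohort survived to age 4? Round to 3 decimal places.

0.225

l_4 = n_4/n_0 = 27/120 = 0.225 → 0.225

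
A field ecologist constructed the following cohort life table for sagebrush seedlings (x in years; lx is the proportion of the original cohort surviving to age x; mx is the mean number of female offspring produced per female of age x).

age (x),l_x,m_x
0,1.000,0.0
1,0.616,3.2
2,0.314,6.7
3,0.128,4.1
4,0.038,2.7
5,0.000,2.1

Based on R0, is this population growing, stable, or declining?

growing

R0 = Σ lx·mx = 0 + 1.9712 + 2.1038 + 0.5248 + 0.1026 + 0 = 4.7024
R0 > 1, so the population is growing.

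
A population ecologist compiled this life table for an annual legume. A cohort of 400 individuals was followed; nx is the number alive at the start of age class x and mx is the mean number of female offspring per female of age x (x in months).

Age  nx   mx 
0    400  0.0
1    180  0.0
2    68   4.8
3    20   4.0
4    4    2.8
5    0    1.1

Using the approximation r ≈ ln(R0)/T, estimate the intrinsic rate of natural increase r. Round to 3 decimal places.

0.019

lx = nx/n0 = nx/400: 1, 0.45, 0.17, 0.05, 0.01, 0
R0 = Σ lx·mx = 0 + 0 + 0.816 + 0.2 + 0.028 + 0 = 1.044
Σ x·lx·mx = 2.344; T = 2.344/1.044 = 2.24521…
r ≈ ln(R0)/T = ln(1.044)/2.24521… = 0.01918… → 0.019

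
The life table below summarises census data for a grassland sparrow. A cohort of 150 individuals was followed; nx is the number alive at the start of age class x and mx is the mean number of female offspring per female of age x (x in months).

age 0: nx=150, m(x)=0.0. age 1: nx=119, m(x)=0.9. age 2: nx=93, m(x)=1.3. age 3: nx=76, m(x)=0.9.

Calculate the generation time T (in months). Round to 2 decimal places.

1.87

lx = nx/n0 = nx/150: 1, 0.79333…, 0.62, 0.50667…
lx·mx: 0, 0.714…, 0.806, 0.456… → R0 = 1.976…
x·lx·mx: 0, 0.714…, 1.612, 1.368… → Σ = 3.694…
T = 3.694… / 1.976… = 1.869433… → 1.87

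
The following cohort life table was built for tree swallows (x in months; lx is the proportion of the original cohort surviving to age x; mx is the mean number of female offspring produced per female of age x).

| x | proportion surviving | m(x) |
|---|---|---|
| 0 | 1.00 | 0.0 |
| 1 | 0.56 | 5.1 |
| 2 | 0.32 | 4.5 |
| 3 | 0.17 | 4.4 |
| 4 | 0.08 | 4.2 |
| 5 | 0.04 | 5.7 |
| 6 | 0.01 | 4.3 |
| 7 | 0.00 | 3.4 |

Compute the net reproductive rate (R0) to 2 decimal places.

lx·mx by age: 0, 2.856, 1.44, 0.748, 0.336, 0.228, 0.043, 0
R0 = Σ lx·mx = 5.651 → 5.65

5.65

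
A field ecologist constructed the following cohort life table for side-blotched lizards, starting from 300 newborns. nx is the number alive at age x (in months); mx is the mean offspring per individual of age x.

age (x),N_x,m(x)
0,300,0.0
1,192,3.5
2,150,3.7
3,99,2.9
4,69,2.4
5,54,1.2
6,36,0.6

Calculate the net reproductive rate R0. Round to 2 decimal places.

5.89

lx = nx/n0 = nx/300: 1, 0.64, 0.5, 0.33, 0.23, 0.18, 0.12
lx·mx by age: 0, 2.24, 1.85, 0.957, 0.552, 0.216, 0.072
R0 = Σ lx·mx = 5.887 → 5.89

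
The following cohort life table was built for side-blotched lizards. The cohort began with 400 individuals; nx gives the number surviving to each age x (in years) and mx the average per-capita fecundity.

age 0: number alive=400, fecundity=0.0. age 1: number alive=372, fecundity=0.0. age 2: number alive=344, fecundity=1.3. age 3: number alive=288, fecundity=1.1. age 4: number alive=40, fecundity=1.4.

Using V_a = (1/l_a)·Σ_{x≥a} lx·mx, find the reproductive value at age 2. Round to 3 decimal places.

2.384

lx = nx/n0 = nx/400: 1, 0.93, 0.86, 0.72, 0.1
lx·mx for x ≥ 2: 1.118, 0.792, 0.14 → sum = 2.05
V_2 = 2.05 / l_2 = 2.05 / 0.86 = 2.383721… → 2.384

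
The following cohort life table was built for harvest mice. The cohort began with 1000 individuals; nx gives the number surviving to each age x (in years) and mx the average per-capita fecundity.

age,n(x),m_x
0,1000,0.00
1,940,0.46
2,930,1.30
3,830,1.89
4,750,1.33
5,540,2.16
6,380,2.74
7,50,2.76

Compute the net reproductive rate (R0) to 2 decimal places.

lx = nx/n0 = nx/1000: 1, 0.94, 0.93, 0.83, 0.75, 0.54, 0.38, 0.05
lx·mx by age: 0, 0.4324, 1.209, 1.5687, 0.9975, 1.1664, 1.0412, 0.138
R0 = Σ lx·mx = 6.5532 → 6.55

6.55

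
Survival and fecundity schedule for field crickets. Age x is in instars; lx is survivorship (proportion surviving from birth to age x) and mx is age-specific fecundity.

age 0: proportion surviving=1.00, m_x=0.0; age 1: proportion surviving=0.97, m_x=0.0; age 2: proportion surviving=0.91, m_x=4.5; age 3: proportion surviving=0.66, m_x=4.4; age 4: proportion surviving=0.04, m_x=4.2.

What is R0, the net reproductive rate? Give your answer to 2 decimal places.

7.17

lx·mx by age: 0, 0, 4.095, 2.904, 0.168
R0 = Σ lx·mx = 7.167 → 7.17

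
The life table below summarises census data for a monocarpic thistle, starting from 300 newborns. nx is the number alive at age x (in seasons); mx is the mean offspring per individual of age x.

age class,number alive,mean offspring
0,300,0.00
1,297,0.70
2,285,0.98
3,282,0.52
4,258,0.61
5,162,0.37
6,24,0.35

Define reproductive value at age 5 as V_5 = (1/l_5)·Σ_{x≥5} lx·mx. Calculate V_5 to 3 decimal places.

lx = nx/n0 = nx/300: 1, 0.99, 0.95, 0.94, 0.86, 0.54, 0.08
lx·mx for x ≥ 5: 0.1998, 0.028 → sum = 0.2278
V_5 = 0.2278 / l_5 = 0.2278 / 0.54 = 0.421852… → 0.422

0.422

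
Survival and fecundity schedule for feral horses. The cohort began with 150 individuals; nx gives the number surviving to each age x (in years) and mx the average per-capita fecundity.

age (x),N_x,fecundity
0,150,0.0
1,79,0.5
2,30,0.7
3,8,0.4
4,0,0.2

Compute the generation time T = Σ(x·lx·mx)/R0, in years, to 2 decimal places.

lx = nx/n0 = nx/150: 1, 0.52667…, 0.2, 0.05333…, 0
lx·mx: 0, 0.263333…, 0.14, 0.021333…, 0 → R0 = 0.424667…
x·lx·mx: 0, 0.263333…, 0.28, 0.064…, 0 → Σ = 0.607333…
T = 0.607333… / 0.424667… = 1.430141… → 1.43

1.43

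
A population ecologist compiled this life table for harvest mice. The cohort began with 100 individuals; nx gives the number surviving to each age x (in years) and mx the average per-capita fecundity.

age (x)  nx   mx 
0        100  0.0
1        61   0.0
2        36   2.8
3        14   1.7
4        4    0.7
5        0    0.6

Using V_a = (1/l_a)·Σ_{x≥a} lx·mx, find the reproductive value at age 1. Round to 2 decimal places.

2.09

lx = nx/n0 = nx/100: 1, 0.61, 0.36, 0.14, 0.04, 0
lx·mx for x ≥ 1: 0, 1.008, 0.238, 0.028, 0 → sum = 1.274
V_1 = 1.274 / l_1 = 1.274 / 0.61 = 2.088525… → 2.09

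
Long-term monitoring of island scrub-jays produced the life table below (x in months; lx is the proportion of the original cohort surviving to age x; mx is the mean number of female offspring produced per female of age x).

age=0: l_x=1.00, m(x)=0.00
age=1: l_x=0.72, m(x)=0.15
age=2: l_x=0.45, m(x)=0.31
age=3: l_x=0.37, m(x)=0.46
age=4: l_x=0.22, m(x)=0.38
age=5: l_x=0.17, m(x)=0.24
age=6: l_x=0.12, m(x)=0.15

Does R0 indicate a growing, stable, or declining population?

declining

R0 = Σ lx·mx = 0 + 0.108 + 0.1395 + 0.1702 + 0.0836 + 0.0408 + 0.018 = 0.5601
R0 < 1, so the population is declining.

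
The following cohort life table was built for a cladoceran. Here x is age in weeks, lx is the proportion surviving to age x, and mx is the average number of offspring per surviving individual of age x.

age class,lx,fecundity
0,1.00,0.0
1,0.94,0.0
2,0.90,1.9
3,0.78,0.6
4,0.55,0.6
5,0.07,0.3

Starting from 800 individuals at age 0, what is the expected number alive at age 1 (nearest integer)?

752

Expected survivors = N0 · l_1 = 800 × 0.94 = 752 → 752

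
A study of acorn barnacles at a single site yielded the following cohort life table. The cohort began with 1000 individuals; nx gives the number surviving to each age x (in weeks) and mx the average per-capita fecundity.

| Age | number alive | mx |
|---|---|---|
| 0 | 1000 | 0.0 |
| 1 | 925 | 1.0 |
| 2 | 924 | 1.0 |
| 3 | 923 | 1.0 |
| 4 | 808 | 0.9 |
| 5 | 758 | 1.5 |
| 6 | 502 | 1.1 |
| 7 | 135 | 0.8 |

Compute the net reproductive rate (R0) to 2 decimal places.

5.30

lx = nx/n0 = nx/1000: 1, 0.925, 0.924, 0.923, 0.808, 0.758, 0.502, 0.135
lx·mx by age: 0, 0.925, 0.924, 0.923, 0.7272, 1.137, 0.5522, 0.108
R0 = Σ lx·mx = 5.2964 → 5.30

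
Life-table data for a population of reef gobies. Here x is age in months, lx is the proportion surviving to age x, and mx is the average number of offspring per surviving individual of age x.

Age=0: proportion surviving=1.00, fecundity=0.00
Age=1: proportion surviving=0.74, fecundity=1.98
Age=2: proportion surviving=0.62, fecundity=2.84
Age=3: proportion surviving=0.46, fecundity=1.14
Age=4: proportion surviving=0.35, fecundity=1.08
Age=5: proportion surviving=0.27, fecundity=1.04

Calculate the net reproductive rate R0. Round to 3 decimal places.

4.409

lx·mx by age: 0, 1.4652, 1.7608, 0.5244, 0.378, 0.2808
R0 = Σ lx·mx = 4.4092 → 4.409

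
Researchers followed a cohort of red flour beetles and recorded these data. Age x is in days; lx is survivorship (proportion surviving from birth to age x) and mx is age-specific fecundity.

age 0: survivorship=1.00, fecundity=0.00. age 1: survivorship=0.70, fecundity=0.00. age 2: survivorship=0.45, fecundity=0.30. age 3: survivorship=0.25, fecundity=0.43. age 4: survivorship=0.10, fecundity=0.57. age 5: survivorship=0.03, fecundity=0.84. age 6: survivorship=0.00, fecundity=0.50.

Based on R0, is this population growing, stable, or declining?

declining

R0 = Σ lx·mx = 0 + 0 + 0.135 + 0.1075 + 0.057 + 0.0252 + 0 = 0.3247
R0 < 1, so the population is declining.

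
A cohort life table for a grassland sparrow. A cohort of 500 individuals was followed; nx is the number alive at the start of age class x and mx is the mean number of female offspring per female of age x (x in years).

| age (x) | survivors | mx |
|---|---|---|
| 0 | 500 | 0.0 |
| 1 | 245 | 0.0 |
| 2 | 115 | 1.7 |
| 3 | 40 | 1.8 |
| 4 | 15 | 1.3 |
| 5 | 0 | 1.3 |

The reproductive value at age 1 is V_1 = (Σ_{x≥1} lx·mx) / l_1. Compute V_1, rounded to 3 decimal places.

lx = nx/n0 = nx/500: 1, 0.49, 0.23, 0.08, 0.03, 0
lx·mx for x ≥ 1: 0, 0.391, 0.144, 0.039, 0 → sum = 0.574
V_1 = 0.574 / l_1 = 0.574 / 0.49 = 1.171429… → 1.171

1.171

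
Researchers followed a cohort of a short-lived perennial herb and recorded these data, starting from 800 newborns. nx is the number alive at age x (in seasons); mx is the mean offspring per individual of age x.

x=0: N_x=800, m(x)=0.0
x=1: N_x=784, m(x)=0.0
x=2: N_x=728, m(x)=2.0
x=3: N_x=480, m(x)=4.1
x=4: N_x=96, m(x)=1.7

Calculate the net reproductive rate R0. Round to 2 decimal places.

4.48

lx = nx/n0 = nx/800: 1, 0.98, 0.91, 0.6, 0.12
lx·mx by age: 0, 0, 1.82, 2.46, 0.204
R0 = Σ lx·mx = 4.484 → 4.48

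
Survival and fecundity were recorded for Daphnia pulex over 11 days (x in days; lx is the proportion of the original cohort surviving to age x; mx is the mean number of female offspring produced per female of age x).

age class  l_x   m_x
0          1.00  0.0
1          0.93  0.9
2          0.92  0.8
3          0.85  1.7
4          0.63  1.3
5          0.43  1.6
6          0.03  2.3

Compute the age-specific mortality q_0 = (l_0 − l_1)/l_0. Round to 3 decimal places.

0.070

q_0 = (l_0 − l_1) / l_0 = (1 − 0.93) / 1
     = 0.07 / 1 = 0.07 → 0.070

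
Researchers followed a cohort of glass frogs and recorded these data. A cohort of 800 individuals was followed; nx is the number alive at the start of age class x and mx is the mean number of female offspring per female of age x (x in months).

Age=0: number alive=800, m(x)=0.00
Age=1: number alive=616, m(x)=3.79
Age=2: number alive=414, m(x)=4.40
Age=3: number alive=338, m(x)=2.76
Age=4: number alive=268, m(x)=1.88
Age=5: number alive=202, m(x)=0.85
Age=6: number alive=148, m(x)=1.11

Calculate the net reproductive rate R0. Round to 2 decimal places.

lx = nx/n0 = nx/800: 1, 0.77, 0.5175, 0.4225, 0.335, 0.2525, 0.185
lx·mx by age: 0, 2.9183, 2.277, 1.1661, 0.6298, 0.214625, 0.20535
R0 = Σ lx·mx = 7.411175 → 7.41

7.41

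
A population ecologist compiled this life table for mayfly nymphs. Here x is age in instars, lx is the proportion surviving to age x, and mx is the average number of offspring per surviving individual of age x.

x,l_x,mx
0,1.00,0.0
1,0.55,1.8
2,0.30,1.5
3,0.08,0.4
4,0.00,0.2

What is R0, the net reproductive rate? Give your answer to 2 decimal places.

lx·mx by age: 0, 0.99, 0.45, 0.032, 0
R0 = Σ lx·mx = 1.472 → 1.47

1.47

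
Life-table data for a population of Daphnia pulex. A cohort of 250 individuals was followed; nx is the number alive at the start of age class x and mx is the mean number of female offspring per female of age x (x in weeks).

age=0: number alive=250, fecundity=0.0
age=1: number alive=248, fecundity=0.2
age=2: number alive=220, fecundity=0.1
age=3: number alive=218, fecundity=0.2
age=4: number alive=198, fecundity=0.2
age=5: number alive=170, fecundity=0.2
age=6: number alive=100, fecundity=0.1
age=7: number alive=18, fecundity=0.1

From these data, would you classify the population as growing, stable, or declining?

declining

lx = nx/n0 = nx/250: 1, 0.992, 0.88, 0.872, 0.792, 0.68, 0.4, 0.072
R0 = Σ lx·mx = 0 + 0.1984 + 0.088 + 0.1744 + 0.1584 + 0.136 + 0.04 + 0.0072 = 0.8024
R0 < 1, so the population is declining.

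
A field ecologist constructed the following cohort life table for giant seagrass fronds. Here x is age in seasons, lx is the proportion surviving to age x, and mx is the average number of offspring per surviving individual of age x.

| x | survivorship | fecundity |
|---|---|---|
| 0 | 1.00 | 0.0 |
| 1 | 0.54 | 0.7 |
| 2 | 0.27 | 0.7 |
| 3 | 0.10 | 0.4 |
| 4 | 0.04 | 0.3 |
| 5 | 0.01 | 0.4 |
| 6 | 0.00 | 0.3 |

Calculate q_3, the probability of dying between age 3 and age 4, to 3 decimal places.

0.600

q_3 = (l_3 − l_4) / l_3 = (0.1 − 0.04) / 0.1
     = 0.06 / 0.1 = 0.6 → 0.600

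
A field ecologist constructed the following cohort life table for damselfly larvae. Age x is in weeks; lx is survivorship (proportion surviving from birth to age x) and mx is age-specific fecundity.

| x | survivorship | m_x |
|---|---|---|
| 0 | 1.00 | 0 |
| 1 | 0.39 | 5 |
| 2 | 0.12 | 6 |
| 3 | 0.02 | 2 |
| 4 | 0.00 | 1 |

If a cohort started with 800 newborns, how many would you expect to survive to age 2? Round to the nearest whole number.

Expected survivors = N0 · l_2 = 800 × 0.12 = 96 → 96

96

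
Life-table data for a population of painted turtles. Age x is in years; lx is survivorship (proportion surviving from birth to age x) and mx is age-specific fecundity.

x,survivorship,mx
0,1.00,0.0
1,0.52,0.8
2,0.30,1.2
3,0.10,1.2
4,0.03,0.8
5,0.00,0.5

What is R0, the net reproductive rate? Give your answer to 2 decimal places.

0.92

lx·mx by age: 0, 0.416, 0.36, 0.12, 0.024, 0
R0 = Σ lx·mx = 0.92 → 0.92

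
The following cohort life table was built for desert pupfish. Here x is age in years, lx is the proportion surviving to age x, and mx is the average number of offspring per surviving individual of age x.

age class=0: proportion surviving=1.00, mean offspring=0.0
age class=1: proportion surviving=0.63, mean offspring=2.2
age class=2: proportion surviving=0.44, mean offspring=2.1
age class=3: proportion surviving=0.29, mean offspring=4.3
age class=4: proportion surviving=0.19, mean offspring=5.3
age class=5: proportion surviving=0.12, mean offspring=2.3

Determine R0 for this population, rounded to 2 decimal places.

lx·mx by age: 0, 1.386, 0.924, 1.247, 1.007, 0.276
R0 = Σ lx·mx = 4.84 → 4.84

4.84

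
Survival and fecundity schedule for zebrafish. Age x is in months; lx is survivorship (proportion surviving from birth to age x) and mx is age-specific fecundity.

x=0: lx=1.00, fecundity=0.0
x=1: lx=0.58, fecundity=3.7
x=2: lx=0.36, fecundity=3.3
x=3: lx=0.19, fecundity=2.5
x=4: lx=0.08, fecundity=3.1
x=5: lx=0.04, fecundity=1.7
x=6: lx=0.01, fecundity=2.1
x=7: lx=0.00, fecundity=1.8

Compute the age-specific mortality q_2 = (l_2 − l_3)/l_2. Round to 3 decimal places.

q_2 = (l_2 − l_3) / l_2 = (0.36 − 0.19) / 0.36
     = 0.17 / 0.36 = 0.472222… → 0.472

0.472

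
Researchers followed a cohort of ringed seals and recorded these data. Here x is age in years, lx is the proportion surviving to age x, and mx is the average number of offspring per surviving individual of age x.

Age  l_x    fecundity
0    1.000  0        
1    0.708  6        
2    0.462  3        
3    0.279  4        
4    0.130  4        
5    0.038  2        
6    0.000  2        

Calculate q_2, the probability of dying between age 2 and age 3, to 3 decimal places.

0.396

q_2 = (l_2 − l_3) / l_2 = (0.462 − 0.279) / 0.462
     = 0.183 / 0.462 = 0.396104… → 0.396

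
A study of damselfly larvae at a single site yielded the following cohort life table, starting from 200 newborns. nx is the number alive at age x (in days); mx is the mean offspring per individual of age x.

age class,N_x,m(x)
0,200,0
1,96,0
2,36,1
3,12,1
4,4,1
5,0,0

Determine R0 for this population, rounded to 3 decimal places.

0.260

lx = nx/n0 = nx/200: 1, 0.48, 0.18, 0.06, 0.02, 0
lx·mx by age: 0, 0, 0.18, 0.06, 0.02, 0
R0 = Σ lx·mx = 0.26 → 0.260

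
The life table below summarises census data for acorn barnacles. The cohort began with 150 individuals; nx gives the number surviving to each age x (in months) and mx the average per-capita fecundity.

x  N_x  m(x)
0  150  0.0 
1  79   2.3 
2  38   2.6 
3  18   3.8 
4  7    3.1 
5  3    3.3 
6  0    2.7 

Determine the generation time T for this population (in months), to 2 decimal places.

1.89

lx = nx/n0 = nx/150: 1, 0.52667…, 0.25333…, 0.12, 0.04667…, 0.02, 0
lx·mx: 0, 1.211333…, 0.658667…, 0.456, 0.144667…, 0.066, 0 → R0 = 2.536667…
x·lx·mx: 0, 1.211333…, 1.317333…, 1.368, 0.578667…, 0.33, 0 → Σ = 4.805333…
T = 4.805333… / 2.536667… = 1.89435… → 1.89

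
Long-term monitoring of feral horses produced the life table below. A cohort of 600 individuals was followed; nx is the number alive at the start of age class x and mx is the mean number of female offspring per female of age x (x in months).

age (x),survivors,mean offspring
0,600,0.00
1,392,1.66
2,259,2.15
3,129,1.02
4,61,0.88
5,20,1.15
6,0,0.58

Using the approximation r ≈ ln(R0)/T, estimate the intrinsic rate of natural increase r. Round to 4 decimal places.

lx = nx/n0 = nx/600: 1, 0.65333…, 0.43167…, 0.215, 0.10167…, 0.03333…, 0
R0 = Σ lx·mx = 0 + 1.08453… + 0.92808… + 0.2193 + 0.08947… + 0.03833… + 0 = 2.359717…
Σ x·lx·mx = 4.148133…; T = 4.148133…/2.359717… = 1.75789…
r ≈ ln(R0)/T = ln(2.359717…)/1.75789… = 0.488392… → 0.4884

0.4884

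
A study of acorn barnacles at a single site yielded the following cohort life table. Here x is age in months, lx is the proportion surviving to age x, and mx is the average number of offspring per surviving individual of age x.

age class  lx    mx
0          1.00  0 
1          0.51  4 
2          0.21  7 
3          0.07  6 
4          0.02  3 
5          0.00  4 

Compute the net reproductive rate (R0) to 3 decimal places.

lx·mx by age: 0, 2.04, 1.47, 0.42, 0.06, 0
R0 = Σ lx·mx = 3.99 → 3.990

3.990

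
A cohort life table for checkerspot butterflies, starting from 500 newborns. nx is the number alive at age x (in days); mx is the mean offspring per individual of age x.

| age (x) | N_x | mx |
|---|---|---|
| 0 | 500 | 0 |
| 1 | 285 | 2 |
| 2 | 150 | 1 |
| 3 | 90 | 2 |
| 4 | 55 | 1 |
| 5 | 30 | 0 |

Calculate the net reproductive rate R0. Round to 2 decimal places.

lx = nx/n0 = nx/500: 1, 0.57, 0.3, 0.18, 0.11, 0.06
lx·mx by age: 0, 1.14, 0.3, 0.36, 0.11, 0
R0 = Σ lx·mx = 1.91 → 1.91

1.91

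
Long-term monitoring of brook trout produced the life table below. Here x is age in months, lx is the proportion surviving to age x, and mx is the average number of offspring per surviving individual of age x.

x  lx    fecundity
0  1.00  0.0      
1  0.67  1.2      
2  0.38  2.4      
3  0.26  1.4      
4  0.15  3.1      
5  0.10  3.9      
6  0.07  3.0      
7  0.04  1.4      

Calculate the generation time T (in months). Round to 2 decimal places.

2.87

lx·mx: 0, 0.804, 0.912, 0.364, 0.465, 0.39, 0.21, 0.056 → R0 = 3.201
x·lx·mx: 0, 0.804, 1.824, 1.092, 1.86, 1.95, 1.26, 0.392 → Σ = 9.182
T = 9.182 / 3.201 = 2.868479… → 2.87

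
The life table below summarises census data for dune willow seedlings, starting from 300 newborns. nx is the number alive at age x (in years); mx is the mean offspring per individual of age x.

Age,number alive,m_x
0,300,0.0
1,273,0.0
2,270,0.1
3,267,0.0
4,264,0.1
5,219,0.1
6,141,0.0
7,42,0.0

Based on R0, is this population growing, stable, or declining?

lx = nx/n0 = nx/300: 1, 0.91, 0.9, 0.89, 0.88, 0.73, 0.47, 0.14
R0 = Σ lx·mx = 0 + 0 + 0.09 + 0 + 0.088 + 0.073 + 0 + 0 = 0.251
R0 < 1, so the population is declining.

declining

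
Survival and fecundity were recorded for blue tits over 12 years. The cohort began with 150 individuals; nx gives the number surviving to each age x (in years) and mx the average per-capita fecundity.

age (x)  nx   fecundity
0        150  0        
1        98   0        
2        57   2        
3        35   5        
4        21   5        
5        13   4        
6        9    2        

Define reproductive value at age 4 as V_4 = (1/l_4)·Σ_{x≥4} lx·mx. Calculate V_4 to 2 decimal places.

8.33

lx = nx/n0 = nx/150: 1, 0.65333…, 0.38, 0.23333…, 0.14, 0.08667…, 0.06
lx·mx for x ≥ 4: 0.7, 0.346667…, 0.12 → sum = 1.166667…
V_4 = 1.166667… / l_4 = 1.166667… / 0.14 = 8.333333… → 8.33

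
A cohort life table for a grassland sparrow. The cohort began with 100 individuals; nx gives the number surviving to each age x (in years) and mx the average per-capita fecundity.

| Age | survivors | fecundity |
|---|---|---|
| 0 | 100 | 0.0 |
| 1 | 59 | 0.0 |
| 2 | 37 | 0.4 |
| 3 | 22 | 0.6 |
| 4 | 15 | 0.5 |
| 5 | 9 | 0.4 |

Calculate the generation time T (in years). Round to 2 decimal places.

lx = nx/n0 = nx/100: 1, 0.59, 0.37, 0.22, 0.15, 0.09
lx·mx: 0, 0, 0.148, 0.132, 0.075, 0.036 → R0 = 0.391
x·lx·mx: 0, 0, 0.296, 0.396, 0.3, 0.18 → Σ = 1.172
T = 1.172 / 0.391 = 2.997442… → 3.00

3.00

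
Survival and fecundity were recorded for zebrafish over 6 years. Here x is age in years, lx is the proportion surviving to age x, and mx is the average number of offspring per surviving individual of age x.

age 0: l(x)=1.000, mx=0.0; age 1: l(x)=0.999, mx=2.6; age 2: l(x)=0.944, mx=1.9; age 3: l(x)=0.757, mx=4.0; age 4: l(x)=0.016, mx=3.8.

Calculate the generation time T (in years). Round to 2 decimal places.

2.07

lx·mx: 0, 2.5974, 1.7936, 3.028, 0.0608 → R0 = 7.4798
x·lx·mx: 0, 2.5974, 3.5872, 9.084, 0.2432 → Σ = 15.5118
T = 15.5118 / 7.4798 = 2.073826… → 2.07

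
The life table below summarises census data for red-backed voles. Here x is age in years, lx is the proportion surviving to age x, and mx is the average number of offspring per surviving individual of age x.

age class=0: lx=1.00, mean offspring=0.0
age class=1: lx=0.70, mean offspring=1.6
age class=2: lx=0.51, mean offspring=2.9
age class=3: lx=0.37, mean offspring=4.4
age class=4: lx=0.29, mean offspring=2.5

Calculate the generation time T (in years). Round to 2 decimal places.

lx·mx: 0, 1.12, 1.479, 1.628, 0.725 → R0 = 4.952
x·lx·mx: 0, 1.12, 2.958, 4.884, 2.9 → Σ = 11.862
T = 11.862 / 4.952 = 2.395396… → 2.40

2.40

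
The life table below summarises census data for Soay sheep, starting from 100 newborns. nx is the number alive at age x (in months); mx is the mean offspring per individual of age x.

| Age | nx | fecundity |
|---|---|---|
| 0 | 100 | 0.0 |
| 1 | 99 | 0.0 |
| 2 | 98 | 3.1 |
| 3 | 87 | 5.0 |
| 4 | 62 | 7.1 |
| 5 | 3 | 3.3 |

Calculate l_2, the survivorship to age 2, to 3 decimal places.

l_2 = n_2/n_0 = 98/100 = 0.98 → 0.980

0.980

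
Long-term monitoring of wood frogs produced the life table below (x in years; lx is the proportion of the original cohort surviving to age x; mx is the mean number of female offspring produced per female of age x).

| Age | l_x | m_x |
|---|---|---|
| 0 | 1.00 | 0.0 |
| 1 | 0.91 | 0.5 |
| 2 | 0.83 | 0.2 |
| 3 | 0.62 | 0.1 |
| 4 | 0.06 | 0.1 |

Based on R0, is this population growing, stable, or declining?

declining

R0 = Σ lx·mx = 0 + 0.455 + 0.166 + 0.062 + 0.006 = 0.689
R0 < 1, so the population is declining.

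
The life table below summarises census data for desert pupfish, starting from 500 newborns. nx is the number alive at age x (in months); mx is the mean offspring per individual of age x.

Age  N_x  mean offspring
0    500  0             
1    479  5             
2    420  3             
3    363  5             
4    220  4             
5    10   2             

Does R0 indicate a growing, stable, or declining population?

lx = nx/n0 = nx/500: 1, 0.958, 0.84, 0.726, 0.44, 0.02
R0 = Σ lx·mx = 0 + 4.79 + 2.52 + 3.63 + 1.76 + 0.04 = 12.74
R0 > 1, so the population is growing.

growing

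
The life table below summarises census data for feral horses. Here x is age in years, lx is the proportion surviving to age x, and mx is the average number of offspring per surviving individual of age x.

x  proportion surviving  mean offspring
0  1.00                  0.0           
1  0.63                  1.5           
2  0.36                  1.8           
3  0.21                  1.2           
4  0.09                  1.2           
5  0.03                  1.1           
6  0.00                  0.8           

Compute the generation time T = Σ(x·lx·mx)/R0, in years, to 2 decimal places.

1.81

lx·mx: 0, 0.945, 0.648, 0.252, 0.108, 0.033, 0 → R0 = 1.986
x·lx·mx: 0, 0.945, 1.296, 0.756, 0.432, 0.165, 0 → Σ = 3.594
T = 3.594 / 1.986 = 1.809668… → 1.81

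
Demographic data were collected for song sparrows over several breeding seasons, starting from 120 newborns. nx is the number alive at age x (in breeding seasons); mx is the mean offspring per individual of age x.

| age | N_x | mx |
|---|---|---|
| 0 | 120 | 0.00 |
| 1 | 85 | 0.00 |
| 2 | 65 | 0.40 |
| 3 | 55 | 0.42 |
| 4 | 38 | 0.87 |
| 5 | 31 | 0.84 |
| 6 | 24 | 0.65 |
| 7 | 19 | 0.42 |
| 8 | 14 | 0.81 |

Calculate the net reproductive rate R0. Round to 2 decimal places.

lx = nx/n0 = nx/120: 1, 0.70833…, 0.54167…, 0.45833…, 0.31667…, 0.25833…, 0.2, 0.15833…, 0.11667…
lx·mx by age: 0, 0, 0.216667…, 0.1925…, 0.2755…, 0.217…, 0.13, 0.0665…, 0.0945…
R0 = Σ lx·mx = 1.192667… → 1.19

1.19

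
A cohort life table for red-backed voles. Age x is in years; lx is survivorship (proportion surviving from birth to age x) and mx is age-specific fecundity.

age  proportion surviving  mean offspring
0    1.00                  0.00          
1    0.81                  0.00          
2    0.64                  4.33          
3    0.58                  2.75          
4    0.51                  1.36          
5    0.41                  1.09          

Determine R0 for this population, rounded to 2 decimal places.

5.51

lx·mx by age: 0, 0, 2.7712, 1.595, 0.6936, 0.4469
R0 = Σ lx·mx = 5.5067 → 5.51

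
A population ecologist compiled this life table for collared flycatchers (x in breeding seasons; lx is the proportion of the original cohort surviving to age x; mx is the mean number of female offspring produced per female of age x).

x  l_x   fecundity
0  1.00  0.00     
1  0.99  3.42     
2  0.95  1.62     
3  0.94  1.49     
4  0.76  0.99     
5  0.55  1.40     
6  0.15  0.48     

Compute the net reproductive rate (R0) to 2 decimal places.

lx·mx by age: 0, 3.3858, 1.539, 1.4006, 0.7524, 0.77, 0.072
R0 = Σ lx·mx = 7.9198 → 7.92

7.92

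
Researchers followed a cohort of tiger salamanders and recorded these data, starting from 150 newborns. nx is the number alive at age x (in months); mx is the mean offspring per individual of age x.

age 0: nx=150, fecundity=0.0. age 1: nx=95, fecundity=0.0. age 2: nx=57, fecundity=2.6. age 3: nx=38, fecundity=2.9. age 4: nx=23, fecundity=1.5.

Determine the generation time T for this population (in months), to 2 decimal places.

2.61

lx = nx/n0 = nx/150: 1, 0.63333…, 0.38, 0.25333…, 0.15333…
lx·mx: 0, 0, 0.988, 0.734667…, 0.23… → R0 = 1.952667…
x·lx·mx: 0, 0, 1.976, 2.204…, 0.92… → Σ = 5.1…
T = 5.1… / 1.952667… = 2.611813… → 2.61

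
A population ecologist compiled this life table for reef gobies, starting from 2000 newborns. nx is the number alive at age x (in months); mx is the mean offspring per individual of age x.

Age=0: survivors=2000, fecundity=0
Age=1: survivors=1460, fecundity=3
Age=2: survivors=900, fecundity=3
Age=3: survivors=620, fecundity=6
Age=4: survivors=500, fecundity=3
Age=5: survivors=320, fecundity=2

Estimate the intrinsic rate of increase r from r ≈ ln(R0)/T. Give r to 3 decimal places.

0.802

lx = nx/n0 = nx/2000: 1, 0.73, 0.45, 0.31, 0.25, 0.16
R0 = Σ lx·mx = 0 + 2.19 + 1.35 + 1.86 + 0.75 + 0.32 = 6.47
Σ x·lx·mx = 15.07; T = 15.07/6.47 = 2.32921…
r ≈ ln(R0)/T = ln(6.47)/2.32921… = 0.80163… → 0.802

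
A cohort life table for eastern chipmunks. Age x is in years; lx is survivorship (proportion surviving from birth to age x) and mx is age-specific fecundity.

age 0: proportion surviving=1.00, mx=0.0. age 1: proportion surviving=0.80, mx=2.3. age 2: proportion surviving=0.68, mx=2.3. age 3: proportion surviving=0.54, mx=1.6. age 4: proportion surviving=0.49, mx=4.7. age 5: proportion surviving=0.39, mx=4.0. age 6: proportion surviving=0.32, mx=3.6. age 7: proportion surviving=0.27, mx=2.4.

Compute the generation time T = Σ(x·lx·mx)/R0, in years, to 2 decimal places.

lx·mx: 0, 1.84, 1.564, 0.864, 2.303, 1.56, 1.152, 0.648 → R0 = 9.931
x·lx·mx: 0, 1.84, 3.128, 2.592, 9.212, 7.8, 6.912, 4.536 → Σ = 36.02
T = 36.02 / 9.931 = 3.627026… → 3.63

3.63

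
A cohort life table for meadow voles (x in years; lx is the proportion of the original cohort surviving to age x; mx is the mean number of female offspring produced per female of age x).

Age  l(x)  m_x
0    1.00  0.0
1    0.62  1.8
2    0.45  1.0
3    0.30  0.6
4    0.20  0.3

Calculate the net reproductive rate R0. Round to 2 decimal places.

1.81

lx·mx by age: 0, 1.116, 0.45, 0.18, 0.06
R0 = Σ lx·mx = 1.806 → 1.81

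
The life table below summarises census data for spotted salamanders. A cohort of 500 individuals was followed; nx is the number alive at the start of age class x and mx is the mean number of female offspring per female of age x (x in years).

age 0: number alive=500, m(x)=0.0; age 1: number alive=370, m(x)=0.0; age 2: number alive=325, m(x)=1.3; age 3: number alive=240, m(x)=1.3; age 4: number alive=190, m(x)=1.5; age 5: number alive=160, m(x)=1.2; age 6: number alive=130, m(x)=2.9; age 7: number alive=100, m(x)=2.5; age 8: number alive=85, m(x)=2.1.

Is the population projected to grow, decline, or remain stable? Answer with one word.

growing

lx = nx/n0 = nx/500: 1, 0.74, 0.65, 0.48, 0.38, 0.32, 0.26, 0.2, 0.17
R0 = Σ lx·mx = 0 + 0 + 0.845 + 0.624 + 0.57 + 0.384 + 0.754 + 0.5 + 0.357 = 4.034
R0 > 1, so the population is growing.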